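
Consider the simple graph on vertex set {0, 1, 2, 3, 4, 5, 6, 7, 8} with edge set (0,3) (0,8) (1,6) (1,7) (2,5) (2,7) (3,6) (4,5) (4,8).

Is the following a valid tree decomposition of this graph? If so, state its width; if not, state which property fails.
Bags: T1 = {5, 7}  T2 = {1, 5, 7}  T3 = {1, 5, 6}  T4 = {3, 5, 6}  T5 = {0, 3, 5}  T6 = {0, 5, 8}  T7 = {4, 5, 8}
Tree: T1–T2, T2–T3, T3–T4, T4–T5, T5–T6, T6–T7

A tree decomposition must satisfy three properties: every vertex lies in some bag; for every edge, both endpoints lie together in some bag; and for every vertex, the bags containing it form a connected subtree. Here vertex 2 appears in no bag, so the decomposition is invalid.

No — vertex 2 appears in no bag.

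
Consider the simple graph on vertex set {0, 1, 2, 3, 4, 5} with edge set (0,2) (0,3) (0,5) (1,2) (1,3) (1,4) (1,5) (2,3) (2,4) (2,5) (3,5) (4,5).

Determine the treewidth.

3

A width-3 tree decomposition is:
Bags: B1 = {0, 2, 3, 5}  B2 = {1, 2, 3, 5}  B3 = {1, 2, 4, 5}
Tree: B1–B2, B2–B3
Each bag holds 4 vertices, so the decomposition has width 3, which upper-bounds the treewidth. Conversely, {0, 2, 3, 5} is a clique of size 4, and the vertices of any clique must share a bag in every tree decomposition; so some bag has ≥ 4 vertices and tw(G) ≥ 3. The upper and lower bounds meet at 3, so that is the treewidth.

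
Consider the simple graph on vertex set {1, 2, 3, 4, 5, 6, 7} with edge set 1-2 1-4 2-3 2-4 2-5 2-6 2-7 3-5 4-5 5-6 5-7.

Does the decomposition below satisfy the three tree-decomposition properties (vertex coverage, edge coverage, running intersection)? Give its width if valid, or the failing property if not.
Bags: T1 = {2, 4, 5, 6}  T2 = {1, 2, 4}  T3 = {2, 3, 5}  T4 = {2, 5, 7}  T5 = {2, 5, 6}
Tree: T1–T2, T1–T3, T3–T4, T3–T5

A tree decomposition must satisfy three properties: every vertex lies in some bag; for every edge, both endpoints lie together in some bag; and for every vertex, the bags containing it form a connected subtree. Here bags containing vertex 6 are not connected in the tree, so the decomposition is invalid.

No — bags containing vertex 6 are not connected in the tree.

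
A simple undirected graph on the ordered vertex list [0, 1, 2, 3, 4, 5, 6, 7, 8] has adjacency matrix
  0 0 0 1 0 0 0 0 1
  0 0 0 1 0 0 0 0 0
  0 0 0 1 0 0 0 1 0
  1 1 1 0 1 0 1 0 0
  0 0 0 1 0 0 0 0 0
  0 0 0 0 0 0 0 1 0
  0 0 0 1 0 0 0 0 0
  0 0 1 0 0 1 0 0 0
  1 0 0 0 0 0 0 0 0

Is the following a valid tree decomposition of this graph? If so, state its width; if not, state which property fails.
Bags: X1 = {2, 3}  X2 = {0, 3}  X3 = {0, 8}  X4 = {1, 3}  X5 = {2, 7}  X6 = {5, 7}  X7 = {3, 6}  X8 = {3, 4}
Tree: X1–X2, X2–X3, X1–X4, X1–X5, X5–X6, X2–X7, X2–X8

Yes; width 1.

Vertex coverage: the bags together contain {0, 1, 2, 3, 4, 5, 6, 7, 8}, the full vertex set. Edge coverage: each edge of G has both endpoints in at least one bag. Running intersection: for every vertex, the bags containing it form a connected subtree. All three properties hold, so this is a valid tree decomposition of width max|bag| − 1 = 1, and hence tw(G) ≤ 1.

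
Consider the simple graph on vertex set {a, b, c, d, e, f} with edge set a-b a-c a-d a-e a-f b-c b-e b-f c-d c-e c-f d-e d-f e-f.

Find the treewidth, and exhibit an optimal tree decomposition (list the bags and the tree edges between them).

Treewidth 4.
One optimal decomposition is:
Bags: B1 = {a, b, c, e, f}  B2 = {a, c, d, e, f}
Tree: B1–B2

Each bag holds 5 vertices, so the decomposition has width 4, which upper-bounds the treewidth. Conversely, {a, c, d, e, f} is a clique of size 5, and the vertices of any clique must share a bag in every tree decomposition; so some bag has ≥ 5 vertices and tw(G) ≥ 4. The upper and lower bounds meet at 4, so that is the treewidth.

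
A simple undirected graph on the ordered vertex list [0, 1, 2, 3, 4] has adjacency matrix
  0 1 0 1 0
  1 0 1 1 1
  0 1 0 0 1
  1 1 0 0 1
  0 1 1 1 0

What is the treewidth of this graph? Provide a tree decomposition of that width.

Every bag has size at most 3, so the width is 3 − 1 = 2 and tw(G) ≤ 2. On the other hand G contains the 3-clique {1, 2, 4}. A clique must lie in a single bag of any decomposition, so no decomposition can have width below 2. Hence tw(G) = 2 exactly.

Treewidth 2.
One optimal decomposition is:
Bags: B1 = {1, 2, 4}  B2 = {1, 3, 4}  B3 = {0, 1, 3}
Tree: B1–B2, B2–B3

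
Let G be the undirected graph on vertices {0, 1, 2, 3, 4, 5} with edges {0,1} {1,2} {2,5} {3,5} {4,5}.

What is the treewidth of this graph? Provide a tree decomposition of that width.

Every bag has size at most 2, so the width is 2 − 1 = 1 and tw(G) ≤ 1. Any graph with an edge has treewidth ≥ 1, and G has the edge 2–1. Combining the bounds, tw(G) = 1.

Treewidth 1.
One optimal decomposition is:
Bags: B1 = {1, 2}  B2 = {2, 5}  B3 = {4, 5}  B4 = {0, 1}  B5 = {3, 5}
Tree: B1–B2, B2–B3, B1–B4, B2–B5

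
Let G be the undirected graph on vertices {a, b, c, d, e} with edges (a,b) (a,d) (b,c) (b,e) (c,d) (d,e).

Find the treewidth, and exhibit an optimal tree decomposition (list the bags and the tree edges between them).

Each bag holds 3 vertices, so the decomposition has width 2, which upper-bounds the treewidth. Since c–b–a–d–c is a cycle in G, G is not acyclic. Forests are exactly the graphs of treewidth ≤ 1, so tw(G) ≥ 2. Therefore the treewidth is 2.

Treewidth 2.
One such decomposition:
Bags: B1 = {b, c, d}  B2 = {a, b, d}  B3 = {b, d, e}
Tree: B1–B2, B2–B3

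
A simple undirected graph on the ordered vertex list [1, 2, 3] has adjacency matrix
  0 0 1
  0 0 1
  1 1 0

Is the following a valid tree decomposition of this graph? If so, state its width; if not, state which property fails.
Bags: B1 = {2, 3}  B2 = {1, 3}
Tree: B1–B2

Every vertex of G appears in some bag (union = {1, 2, 3}); every edge is covered by a bag; and for each vertex v the set of bags containing v is connected in the bag tree. The decomposition is therefore valid. The largest bag has 2 vertices, so the width is 1.

Yes; width 1.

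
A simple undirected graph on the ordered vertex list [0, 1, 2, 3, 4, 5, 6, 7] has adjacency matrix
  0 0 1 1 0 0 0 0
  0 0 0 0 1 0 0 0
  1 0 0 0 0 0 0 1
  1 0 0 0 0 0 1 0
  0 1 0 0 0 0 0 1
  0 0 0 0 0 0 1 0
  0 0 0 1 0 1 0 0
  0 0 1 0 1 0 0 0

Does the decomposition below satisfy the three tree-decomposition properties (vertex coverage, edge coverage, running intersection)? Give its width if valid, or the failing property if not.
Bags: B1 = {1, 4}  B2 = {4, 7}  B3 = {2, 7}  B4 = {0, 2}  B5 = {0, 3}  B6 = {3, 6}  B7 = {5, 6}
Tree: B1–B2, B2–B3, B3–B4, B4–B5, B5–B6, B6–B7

Yes; width 1.

Every vertex of G appears in some bag (union = {0, 1, 2, 3, 4, 5, 6, 7}); every edge is covered by a bag; and for each vertex v the set of bags containing v is connected in the bag tree. The decomposition is therefore valid. The largest bag has 2 vertices, so the width is 1.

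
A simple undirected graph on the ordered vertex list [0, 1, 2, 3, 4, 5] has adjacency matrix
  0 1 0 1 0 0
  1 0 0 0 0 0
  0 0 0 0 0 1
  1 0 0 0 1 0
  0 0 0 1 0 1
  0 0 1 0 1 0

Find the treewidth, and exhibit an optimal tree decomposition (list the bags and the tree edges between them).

Each bag holds 2 vertices, so the decomposition has width 1, which upper-bounds the treewidth. G has an edge, so its treewidth is at least 1. The upper and lower bounds meet at 1, so that is the treewidth.

Treewidth 1.
One optimal decomposition is:
Bags: B1 = {2, 5}  B2 = {4, 5}  B3 = {3, 4}  B4 = {0, 3}  B5 = {0, 1}
Tree: B1–B2, B2–B3, B3–B4, B4–B5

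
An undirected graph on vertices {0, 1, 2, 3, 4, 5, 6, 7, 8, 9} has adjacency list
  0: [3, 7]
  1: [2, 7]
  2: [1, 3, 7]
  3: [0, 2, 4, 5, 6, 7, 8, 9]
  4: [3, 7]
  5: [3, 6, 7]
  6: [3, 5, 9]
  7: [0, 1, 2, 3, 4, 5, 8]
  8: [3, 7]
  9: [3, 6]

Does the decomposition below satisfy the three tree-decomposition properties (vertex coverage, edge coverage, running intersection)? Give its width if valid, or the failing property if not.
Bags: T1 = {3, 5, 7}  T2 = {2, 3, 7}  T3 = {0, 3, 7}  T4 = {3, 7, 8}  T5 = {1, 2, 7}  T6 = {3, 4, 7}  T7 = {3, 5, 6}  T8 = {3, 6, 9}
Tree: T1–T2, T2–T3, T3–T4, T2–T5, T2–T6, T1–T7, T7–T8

Yes; width 2.

Checking the three conditions: (i) the bags cover all of {0, 1, 2, 3, 4, 5, 6, 7, 8, 9}; (ii) for each edge, some bag contains both endpoints; (iii) the bags containing any fixed vertex form a subtree. All hold, so the decomposition is valid with width 3 − 1 = 2.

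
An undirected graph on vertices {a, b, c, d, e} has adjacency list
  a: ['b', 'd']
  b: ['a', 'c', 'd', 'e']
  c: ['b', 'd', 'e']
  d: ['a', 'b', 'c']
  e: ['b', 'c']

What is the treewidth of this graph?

2

A width-2 tree decomposition is:
Bags: B1 = {b, c, d}  B2 = {a, b, d}  B3 = {b, c, e}
Tree: B1–B2, B1–B3
Every bag has size at most 3, so the width is 3 − 1 = 2 and tw(G) ≤ 2. On the other hand G contains the 3-clique {b, c, d}. A clique must lie in a single bag of any decomposition, so no decomposition can have width below 2. The upper and lower bounds meet at 2, so that is the treewidth.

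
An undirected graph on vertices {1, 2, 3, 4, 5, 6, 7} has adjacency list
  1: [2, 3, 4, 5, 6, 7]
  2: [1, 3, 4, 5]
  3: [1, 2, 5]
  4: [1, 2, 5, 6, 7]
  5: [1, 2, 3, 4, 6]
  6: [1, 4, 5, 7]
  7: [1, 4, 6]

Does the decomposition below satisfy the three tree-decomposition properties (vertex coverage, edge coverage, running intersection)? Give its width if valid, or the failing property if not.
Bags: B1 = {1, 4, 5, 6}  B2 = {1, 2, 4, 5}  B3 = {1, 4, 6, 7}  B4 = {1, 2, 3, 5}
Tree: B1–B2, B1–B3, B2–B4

Yes; width 3.

Every vertex of G appears in some bag (union = {1, 2, 3, 4, 5, 6, 7}); every edge is covered by a bag; and for each vertex v the set of bags containing v is connected in the bag tree. The decomposition is therefore valid. The largest bag has 4 vertices, so the width is 3.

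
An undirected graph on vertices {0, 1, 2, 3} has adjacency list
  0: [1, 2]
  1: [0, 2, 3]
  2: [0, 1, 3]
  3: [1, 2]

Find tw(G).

A width-2 tree decomposition is:
Bags: B1 = {1, 2, 3}  B2 = {0, 1, 2}
Tree: B1–B2
Every bag has size at most 3, so the width is 3 − 1 = 2 and tw(G) ≤ 2. For the lower bound, the 3 vertices {0, 1, 2} are pairwise adjacent, and any tree decomposition puts a clique entirely inside one bag — forcing width ≥ 2. Hence tw(G) = 2 exactly.

2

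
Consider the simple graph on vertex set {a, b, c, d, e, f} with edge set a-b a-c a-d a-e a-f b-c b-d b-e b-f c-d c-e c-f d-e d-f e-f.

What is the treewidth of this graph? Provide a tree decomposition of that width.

A single bag containing all 6 vertices is trivially a valid decomposition of width 5. On the other hand G contains the 6-clique {a, b, c, d, e, f}. A clique must lie in a single bag of any decomposition, so no decomposition can have width below 5. Therefore the treewidth is 5.

Treewidth 5.
One such decomposition:
Bags: B1 = {a, b, c, d, e, f}
Tree: (single bag)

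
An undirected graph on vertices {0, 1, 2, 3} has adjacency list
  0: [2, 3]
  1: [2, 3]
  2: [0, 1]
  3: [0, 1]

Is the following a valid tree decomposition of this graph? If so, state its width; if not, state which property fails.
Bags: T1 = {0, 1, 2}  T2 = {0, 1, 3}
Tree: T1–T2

Checking the three conditions: (i) the bags cover all of {0, 1, 2, 3}; (ii) for each edge, some bag contains both endpoints; (iii) the bags containing any fixed vertex form a subtree. All hold, so the decomposition is valid with width 3 − 1 = 2.

Yes; width 2.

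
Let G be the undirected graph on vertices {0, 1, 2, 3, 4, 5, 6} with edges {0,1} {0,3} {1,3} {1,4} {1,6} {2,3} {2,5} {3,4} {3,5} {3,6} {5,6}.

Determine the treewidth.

2

A width-2 tree decomposition is:
Bags: B1 = {1, 3, 6}  B2 = {3, 5, 6}  B3 = {0, 1, 3}  B4 = {1, 3, 4}  B5 = {2, 3, 5}
Tree: B1–B2, B1–B3, B1–B4, B2–B5
The largest bag has 3 vertices, giving width 2; this decomposition certifies tw(G) ≤ 2. On the other hand G contains the 3-clique {0, 1, 3}. A clique must lie in a single bag of any decomposition, so no decomposition can have width below 2. Therefore the treewidth is 2.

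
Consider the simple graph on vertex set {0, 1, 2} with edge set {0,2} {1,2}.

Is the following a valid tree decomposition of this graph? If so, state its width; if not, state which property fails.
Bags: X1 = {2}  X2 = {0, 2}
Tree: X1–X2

No — vertex 1 appears in no bag.

A tree decomposition must satisfy three properties: every vertex lies in some bag; for every edge, both endpoints lie together in some bag; and for every vertex, the bags containing it form a connected subtree. Here vertex 1 appears in no bag, so the decomposition is invalid.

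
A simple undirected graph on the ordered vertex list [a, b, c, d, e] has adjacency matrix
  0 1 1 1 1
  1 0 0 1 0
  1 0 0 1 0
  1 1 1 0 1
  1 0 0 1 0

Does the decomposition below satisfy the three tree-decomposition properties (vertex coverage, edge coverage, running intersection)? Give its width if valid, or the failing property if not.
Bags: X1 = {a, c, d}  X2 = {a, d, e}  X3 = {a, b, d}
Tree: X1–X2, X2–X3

Yes; width 2.

Every vertex of G appears in some bag (union = {a, b, c, d, e}); every edge is covered by a bag; and for each vertex v the set of bags containing v is connected in the bag tree. The decomposition is therefore valid. The largest bag has 3 vertices, so the width is 2.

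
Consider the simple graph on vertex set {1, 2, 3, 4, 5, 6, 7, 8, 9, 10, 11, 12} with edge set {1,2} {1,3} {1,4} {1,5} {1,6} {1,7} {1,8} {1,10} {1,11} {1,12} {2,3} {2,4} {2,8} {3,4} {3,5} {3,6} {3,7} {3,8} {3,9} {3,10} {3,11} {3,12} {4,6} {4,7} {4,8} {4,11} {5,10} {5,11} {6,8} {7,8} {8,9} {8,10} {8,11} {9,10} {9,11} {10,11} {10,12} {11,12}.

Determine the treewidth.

4

A width-4 tree decomposition is:
Bags: B1 = {1, 3, 4, 8, 11}  B2 = {1, 3, 8, 10, 11}  B3 = {1, 3, 4, 7, 8}  B4 = {1, 3, 5, 10, 11}  B5 = {1, 3, 4, 6, 8}  B6 = {1, 3, 10, 11, 12}  B7 = {3, 8, 9, 10, 11}  B8 = {1, 2, 3, 4, 8}
Tree: B1–B2, B1–B3, B2–B4, B1–B5, B2–B6, B2–B7, B3–B8
Each bag holds 5 vertices, so the decomposition has width 4, which upper-bounds the treewidth. On the other hand G contains the 5-clique {1, 3, 8, 10, 11}. A clique must lie in a single bag of any decomposition, so no decomposition can have width below 4. Combining the bounds, tw(G) = 4.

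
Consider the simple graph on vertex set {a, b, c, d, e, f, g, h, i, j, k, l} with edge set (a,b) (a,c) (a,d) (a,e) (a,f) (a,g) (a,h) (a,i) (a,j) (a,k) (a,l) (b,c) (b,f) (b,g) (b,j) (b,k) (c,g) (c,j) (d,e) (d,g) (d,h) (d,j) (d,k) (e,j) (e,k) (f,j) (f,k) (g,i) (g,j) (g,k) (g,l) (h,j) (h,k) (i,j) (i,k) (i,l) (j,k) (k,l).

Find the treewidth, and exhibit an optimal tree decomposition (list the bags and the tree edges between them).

Each bag holds 5 vertices, so the decomposition has width 4, which upper-bounds the treewidth. Conversely, {a, b, c, g, j} is a clique of size 5, and the vertices of any clique must share a bag in every tree decomposition; so some bag has ≥ 5 vertices and tw(G) ≥ 4. Therefore the treewidth is 4.

Treewidth 4.
One such decomposition:
Bags: B1 = {a, d, g, j, k}  B2 = {a, b, g, j, k}  B3 = {a, d, e, j, k}  B4 = {a, b, c, g, j}  B5 = {a, g, i, j, k}  B6 = {a, b, f, j, k}  B7 = {a, d, h, j, k}  B8 = {a, g, i, k, l}
Tree: B1–B2, B1–B3, B2–B4, B2–B5, B2–B6, B3–B7, B5–B8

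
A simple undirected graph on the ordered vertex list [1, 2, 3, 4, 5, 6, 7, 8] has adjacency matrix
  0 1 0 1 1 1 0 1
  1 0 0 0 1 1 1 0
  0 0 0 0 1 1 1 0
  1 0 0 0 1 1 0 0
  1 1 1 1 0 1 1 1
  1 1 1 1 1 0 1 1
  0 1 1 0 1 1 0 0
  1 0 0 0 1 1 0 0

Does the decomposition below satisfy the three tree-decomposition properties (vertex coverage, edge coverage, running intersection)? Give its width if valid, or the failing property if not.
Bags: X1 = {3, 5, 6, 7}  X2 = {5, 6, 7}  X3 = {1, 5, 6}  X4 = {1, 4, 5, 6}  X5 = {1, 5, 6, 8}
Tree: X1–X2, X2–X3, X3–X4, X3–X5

A tree decomposition must satisfy three properties: every vertex lies in some bag; for every edge, both endpoints lie together in some bag; and for every vertex, the bags containing it form a connected subtree. Here vertex 2 appears in no bag, so the decomposition is invalid.

No — vertex 2 appears in no bag.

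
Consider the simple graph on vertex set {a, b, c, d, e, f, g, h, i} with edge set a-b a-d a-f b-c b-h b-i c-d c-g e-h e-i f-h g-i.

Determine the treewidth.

3

A width-3 tree decomposition is:
Bags: B1 = {c, d, g, i}  B2 = {b, c, d, i}  B3 = {a, b, d, i}  B4 = {a, b, e, i}  B5 = {a, b, e, h}  B6 = {a, e, f, h}
Tree: B1–B2, B2–B3, B3–B4, B4–B5, B5–B6
Each bag holds 4 vertices, so the decomposition has width 3, which upper-bounds the treewidth. For the lower bound: the 4 vertex sets {c,d,g}, {i}, {b}, {a,e,f,h} are disjoint, each induces a connected subgraph, and every pair is joined by at least one edge of G. Contracting each set to a single vertex therefore yields K_{4} as a minor, and since treewidth is minor-monotone, tw(G) ≥ tw(K_{4}) = 3. The upper and lower bounds meet at 3, so that is the treewidth.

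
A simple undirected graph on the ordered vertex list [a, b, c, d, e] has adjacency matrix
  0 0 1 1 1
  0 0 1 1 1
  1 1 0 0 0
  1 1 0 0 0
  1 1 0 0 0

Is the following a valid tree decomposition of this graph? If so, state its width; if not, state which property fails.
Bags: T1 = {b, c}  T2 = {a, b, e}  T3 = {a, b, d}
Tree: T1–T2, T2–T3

No — edge (a,c) lies in no bag.

A tree decomposition must satisfy three properties: every vertex lies in some bag; for every edge, both endpoints lie together in some bag; and for every vertex, the bags containing it form a connected subtree. Here edge (a,c) lies in no bag, so the decomposition is invalid.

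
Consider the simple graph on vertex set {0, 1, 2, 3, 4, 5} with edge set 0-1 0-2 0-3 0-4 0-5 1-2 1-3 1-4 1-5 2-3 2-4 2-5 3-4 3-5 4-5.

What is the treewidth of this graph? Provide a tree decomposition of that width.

Treewidth 5.
One such decomposition:
Bags: B1 = {0, 1, 2, 3, 4, 5}
Tree: (single bag)

With just one bag of size 6, the width is 6 − 1 = 5, so tw(G) ≤ 5. For the lower bound, the 6 vertices {0, 1, 2, 3, 4, 5} are pairwise adjacent, and any tree decomposition puts a clique entirely inside one bag — forcing width ≥ 5. Therefore the treewidth is 5.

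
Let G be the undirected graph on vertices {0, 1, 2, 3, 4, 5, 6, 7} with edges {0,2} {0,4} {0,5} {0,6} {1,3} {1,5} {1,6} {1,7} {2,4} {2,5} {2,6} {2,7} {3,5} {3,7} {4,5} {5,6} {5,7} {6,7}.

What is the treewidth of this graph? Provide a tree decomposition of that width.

Every bag has size at most 4, so the width is 4 − 1 = 3 and tw(G) ≤ 3. For the lower bound, the 4 vertices {1, 3, 5, 7} are pairwise adjacent, and any tree decomposition puts a clique entirely inside one bag — forcing width ≥ 3. Hence tw(G) = 3 exactly.

Treewidth 3.
Bags: B1 = {0, 2, 5, 6}  B2 = {0, 2, 4, 5}  B3 = {2, 5, 6, 7}  B4 = {1, 5, 6, 7}  B5 = {1, 3, 5, 7}
Tree: B1–B2, B1–B3, B3–B4, B4–B5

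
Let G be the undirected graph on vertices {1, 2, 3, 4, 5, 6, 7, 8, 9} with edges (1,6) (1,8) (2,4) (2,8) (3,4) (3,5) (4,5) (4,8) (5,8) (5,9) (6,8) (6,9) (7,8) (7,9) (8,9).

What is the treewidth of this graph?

2

A width-2 tree decomposition is:
Bags: B1 = {4, 5, 8}  B2 = {5, 8, 9}  B3 = {2, 4, 8}  B4 = {6, 8, 9}  B5 = {1, 6, 8}  B6 = {3, 4, 5}  B7 = {7, 8, 9}
Tree: B1–B2, B1–B3, B2–B4, B4–B5, B1–B6, B2–B7
The largest bag has 3 vertices, giving width 2; this decomposition certifies tw(G) ≤ 2. Conversely, {1, 6, 8} is a clique of size 3, and the vertices of any clique must share a bag in every tree decomposition; so some bag has ≥ 3 vertices and tw(G) ≥ 2. Hence tw(G) = 2 exactly.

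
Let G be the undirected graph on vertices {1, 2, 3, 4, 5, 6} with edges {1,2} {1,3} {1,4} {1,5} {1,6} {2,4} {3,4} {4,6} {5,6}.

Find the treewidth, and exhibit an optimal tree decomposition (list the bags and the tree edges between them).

Treewidth 2.
One optimal decomposition is:
Bags: B1 = {1, 2, 4}  B2 = {1, 4, 6}  B3 = {1, 5, 6}  B4 = {1, 3, 4}
Tree: B1–B2, B2–B3, B2–B4

The largest bag has 3 vertices, giving width 2; this decomposition certifies tw(G) ≤ 2. For the lower bound, the 3 vertices {1, 2, 4} are pairwise adjacent, and any tree decomposition puts a clique entirely inside one bag — forcing width ≥ 2. The upper and lower bounds meet at 2, so that is the treewidth.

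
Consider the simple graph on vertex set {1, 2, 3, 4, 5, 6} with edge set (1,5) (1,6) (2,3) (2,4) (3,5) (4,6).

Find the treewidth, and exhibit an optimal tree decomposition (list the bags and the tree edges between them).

Treewidth 2.
Bags: B1 = {2, 3, 4}  B2 = {3, 4, 6}  B3 = {1, 3, 6}  B4 = {1, 3, 5}
Tree: B1–B2, B2–B3, B3–B4

The largest bag has 3 vertices, giving width 2; this decomposition certifies tw(G) ≤ 2. Since 3–2–4–6–1–5–3 is a cycle in G, G is not acyclic. Forests are exactly the graphs of treewidth ≤ 1, so tw(G) ≥ 2. The upper and lower bounds meet at 2, so that is the treewidth.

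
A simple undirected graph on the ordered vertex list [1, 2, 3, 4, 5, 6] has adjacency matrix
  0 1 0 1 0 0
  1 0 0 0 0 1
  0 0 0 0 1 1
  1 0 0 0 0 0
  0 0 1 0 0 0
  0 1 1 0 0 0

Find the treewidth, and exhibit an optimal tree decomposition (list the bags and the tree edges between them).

The largest bag has 2 vertices, giving width 1; this decomposition certifies tw(G) ≤ 1. Since G has at least one edge (e.g. 4–1), it is not an edgeless graph, so tw(G) ≥ 1. Therefore the treewidth is 1.

Treewidth 1.
One such decomposition:
Bags: B1 = {1, 4}  B2 = {1, 2}  B3 = {2, 6}  B4 = {3, 6}  B5 = {3, 5}
Tree: B1–B2, B2–B3, B3–B4, B4–B5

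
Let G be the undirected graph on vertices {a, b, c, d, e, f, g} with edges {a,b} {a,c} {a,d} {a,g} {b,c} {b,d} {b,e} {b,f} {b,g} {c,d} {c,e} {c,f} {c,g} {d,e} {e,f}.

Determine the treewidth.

A width-3 tree decomposition is:
Bags: B1 = {b, c, d, e}  B2 = {b, c, e, f}  B3 = {a, b, c, d}  B4 = {a, b, c, g}
Tree: B1–B2, B1–B3, B3–B4
The largest bag has 4 vertices, giving width 3; this decomposition certifies tw(G) ≤ 3. Conversely, {b, c, d, e} is a clique of size 4, and the vertices of any clique must share a bag in every tree decomposition; so some bag has ≥ 4 vertices and tw(G) ≥ 3. Combining the bounds, tw(G) = 3.

3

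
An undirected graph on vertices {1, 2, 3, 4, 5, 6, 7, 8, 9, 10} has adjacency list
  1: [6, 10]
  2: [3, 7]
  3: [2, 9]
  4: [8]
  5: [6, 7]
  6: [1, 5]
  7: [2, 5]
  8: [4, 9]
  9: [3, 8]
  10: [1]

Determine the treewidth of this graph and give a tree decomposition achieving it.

The largest bag has 2 vertices, giving width 1; this decomposition certifies tw(G) ≤ 1. G has an edge, so its treewidth is at least 1. Therefore the treewidth is 1.

Treewidth 1.
One such decomposition:
Bags: B1 = {1, 10}  B2 = {1, 6}  B3 = {5, 6}  B4 = {5, 7}  B5 = {2, 7}  B6 = {2, 3}  B7 = {3, 9}  B8 = {8, 9}  B9 = {4, 8}
Tree: B1–B2, B2–B3, B3–B4, B4–B5, B5–B6, B6–B7, B7–B8, B8–B9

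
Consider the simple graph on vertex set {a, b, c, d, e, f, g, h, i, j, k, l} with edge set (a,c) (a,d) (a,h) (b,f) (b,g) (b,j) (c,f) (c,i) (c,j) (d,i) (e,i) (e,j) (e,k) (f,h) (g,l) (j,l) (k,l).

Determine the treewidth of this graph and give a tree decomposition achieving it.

Treewidth 3.
One such decomposition:
Bags: B1 = {b, g, k, l}  B2 = {b, j, k, l}  B3 = {b, e, j, k}  B4 = {b, e, f, j}  B5 = {c, e, f, j}  B6 = {c, e, f, i}  B7 = {c, f, h, i}  B8 = {a, c, h, i}  B9 = {a, d, h, i}
Tree: B1–B2, B2–B3, B3–B4, B4–B5, B5–B6, B6–B7, B7–B8, B8–B9

The largest bag has 4 vertices, giving width 3; this decomposition certifies tw(G) ≤ 3. For the lower bound: the 4 vertex sets {g,k,l}, {b}, {j}, {c,e,f,i} are disjoint, each induces a connected subgraph, and every pair is joined by at least one edge of G. Contracting each set to a single vertex therefore yields K_{4} as a minor, and since treewidth is minor-monotone, tw(G) ≥ tw(K_{4}) = 3. The upper and lower bounds meet at 3, so that is the treewidth.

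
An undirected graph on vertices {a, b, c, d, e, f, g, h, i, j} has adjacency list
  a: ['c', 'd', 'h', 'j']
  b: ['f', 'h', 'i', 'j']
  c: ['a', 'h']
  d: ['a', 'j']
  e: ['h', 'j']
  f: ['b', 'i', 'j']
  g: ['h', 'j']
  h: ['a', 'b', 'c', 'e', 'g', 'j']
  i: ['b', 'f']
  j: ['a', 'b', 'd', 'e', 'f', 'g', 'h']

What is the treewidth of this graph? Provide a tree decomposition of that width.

Treewidth 2.
Bags: B1 = {b, f, j}  B2 = {b, h, j}  B3 = {e, h, j}  B4 = {a, h, j}  B5 = {b, f, i}  B6 = {a, c, h}  B7 = {a, d, j}  B8 = {g, h, j}
Tree: B1–B2, B2–B3, B2–B4, B1–B5, B4–B6, B4–B7, B2–B8

Every bag has size at most 3, so the width is 3 − 1 = 2 and tw(G) ≤ 2. Conversely, {a, d, j} is a clique of size 3, and the vertices of any clique must share a bag in every tree decomposition; so some bag has ≥ 3 vertices and tw(G) ≥ 2. Hence tw(G) = 2 exactly.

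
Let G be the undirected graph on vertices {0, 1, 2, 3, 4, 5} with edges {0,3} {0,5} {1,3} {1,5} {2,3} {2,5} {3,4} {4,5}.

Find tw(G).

2

A width-2 tree decomposition is:
Bags: B1 = {0, 3, 5}  B2 = {3, 4, 5}  B3 = {2, 3, 5}  B4 = {1, 3, 5}
Tree: B1–B2, B2–B3, B3–B4
Each bag holds 3 vertices, so the decomposition has width 2, which upper-bounds the treewidth. For the lower bound, G contains the cycle 5–0–3–4–5, so G is not a forest; only forests have treewidth ≤ 1, hence tw(G) ≥ 2. Therefore the treewidth is 2.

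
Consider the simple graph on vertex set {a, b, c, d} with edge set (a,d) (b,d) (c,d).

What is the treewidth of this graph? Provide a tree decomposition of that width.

Treewidth 1.
One optimal decomposition is:
Bags: B1 = {c, d}  B2 = {b, d}  B3 = {a, d}
Tree: B1–B2, B1–B3

The largest bag has 2 vertices, giving width 1; this decomposition certifies tw(G) ≤ 1. G has an edge, so its treewidth is at least 1. Hence tw(G) = 1 exactly.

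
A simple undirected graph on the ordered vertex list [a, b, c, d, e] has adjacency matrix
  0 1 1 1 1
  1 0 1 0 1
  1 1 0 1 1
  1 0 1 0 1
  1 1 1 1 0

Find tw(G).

A width-3 tree decomposition is:
Bags: B1 = {a, b, c, e}  B2 = {a, c, d, e}
Tree: B1–B2
Every bag has size at most 4, so the width is 4 − 1 = 3 and tw(G) ≤ 3. Conversely, {a, c, d, e} is a clique of size 4, and the vertices of any clique must share a bag in every tree decomposition; so some bag has ≥ 4 vertices and tw(G) ≥ 3. The upper and lower bounds meet at 3, so that is the treewidth.

3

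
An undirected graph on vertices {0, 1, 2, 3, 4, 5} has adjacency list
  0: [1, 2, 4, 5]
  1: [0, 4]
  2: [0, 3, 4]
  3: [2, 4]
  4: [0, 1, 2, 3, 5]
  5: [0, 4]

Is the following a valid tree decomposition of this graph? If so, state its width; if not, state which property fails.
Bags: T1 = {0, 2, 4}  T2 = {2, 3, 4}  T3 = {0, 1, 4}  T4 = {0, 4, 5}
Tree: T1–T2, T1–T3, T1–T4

Vertex coverage: the bags together contain {0, 1, 2, 3, 4, 5}, the full vertex set. Edge coverage: each edge of G has both endpoints in at least one bag. Running intersection: for every vertex, the bags containing it form a connected subtree. All three properties hold, so this is a valid tree decomposition of width max|bag| − 1 = 2, and hence tw(G) ≤ 2.

Yes; width 2.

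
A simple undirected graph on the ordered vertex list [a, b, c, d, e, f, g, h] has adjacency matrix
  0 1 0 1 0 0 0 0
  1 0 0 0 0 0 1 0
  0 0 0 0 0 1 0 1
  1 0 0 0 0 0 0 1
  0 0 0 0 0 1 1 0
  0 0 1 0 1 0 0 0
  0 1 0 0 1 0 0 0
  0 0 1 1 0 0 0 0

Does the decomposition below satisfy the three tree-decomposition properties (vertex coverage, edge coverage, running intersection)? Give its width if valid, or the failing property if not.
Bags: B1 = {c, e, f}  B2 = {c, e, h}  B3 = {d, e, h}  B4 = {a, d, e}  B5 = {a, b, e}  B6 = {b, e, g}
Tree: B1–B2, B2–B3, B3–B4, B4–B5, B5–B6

Checking the three conditions: (i) the bags cover all of {a, b, c, d, e, f, g, h}; (ii) for each edge, some bag contains both endpoints; (iii) the bags containing any fixed vertex form a subtree. All hold, so the decomposition is valid with width 3 − 1 = 2.

Yes; width 2.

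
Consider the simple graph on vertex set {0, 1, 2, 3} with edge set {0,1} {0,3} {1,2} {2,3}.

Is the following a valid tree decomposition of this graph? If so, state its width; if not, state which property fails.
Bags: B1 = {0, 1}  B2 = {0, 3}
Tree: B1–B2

No — vertex 2 appears in no bag.

A tree decomposition must satisfy three properties: every vertex lies in some bag; for every edge, both endpoints lie together in some bag; and for every vertex, the bags containing it form a connected subtree. Here vertex 2 appears in no bag, so the decomposition is invalid.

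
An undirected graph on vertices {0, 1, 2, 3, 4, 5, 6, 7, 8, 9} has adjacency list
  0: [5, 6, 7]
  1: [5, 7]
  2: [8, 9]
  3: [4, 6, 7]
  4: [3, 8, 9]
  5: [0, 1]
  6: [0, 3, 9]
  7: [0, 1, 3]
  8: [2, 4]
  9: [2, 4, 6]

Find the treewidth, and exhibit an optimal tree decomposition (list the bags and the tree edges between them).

Treewidth 2.
Bags: B1 = {2, 4, 8}  B2 = {2, 4, 9}  B3 = {3, 4, 9}  B4 = {3, 6, 9}  B5 = {3, 6, 7}  B6 = {0, 6, 7}  B7 = {0, 1, 7}  B8 = {0, 1, 5}
Tree: B1–B2, B2–B3, B3–B4, B4–B5, B5–B6, B6–B7, B7–B8

The largest bag has 3 vertices, giving width 2; this decomposition certifies tw(G) ≤ 2. For the lower bound, G contains the cycle 8–2–9–4–8, so G is not a forest; only forests have treewidth ≤ 1, hence tw(G) ≥ 2. Therefore the treewidth is 2.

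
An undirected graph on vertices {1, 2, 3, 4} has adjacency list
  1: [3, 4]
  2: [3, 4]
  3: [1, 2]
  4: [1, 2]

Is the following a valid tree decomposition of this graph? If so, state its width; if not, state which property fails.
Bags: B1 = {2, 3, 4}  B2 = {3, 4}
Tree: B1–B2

A tree decomposition must satisfy three properties: every vertex lies in some bag; for every edge, both endpoints lie together in some bag; and for every vertex, the bags containing it form a connected subtree. Here vertex 1 appears in no bag, so the decomposition is invalid.

No — vertex 1 appears in no bag.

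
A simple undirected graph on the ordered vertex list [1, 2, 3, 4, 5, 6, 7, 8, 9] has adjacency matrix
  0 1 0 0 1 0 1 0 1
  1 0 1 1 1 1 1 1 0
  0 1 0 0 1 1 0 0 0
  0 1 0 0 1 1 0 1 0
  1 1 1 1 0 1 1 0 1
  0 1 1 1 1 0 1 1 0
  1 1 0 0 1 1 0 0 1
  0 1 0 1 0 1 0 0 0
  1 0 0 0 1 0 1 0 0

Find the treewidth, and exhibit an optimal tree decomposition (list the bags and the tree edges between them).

The largest bag has 4 vertices, giving width 3; this decomposition certifies tw(G) ≤ 3. On the other hand G contains the 4-clique {1, 5, 7, 9}. A clique must lie in a single bag of any decomposition, so no decomposition can have width below 3. Hence tw(G) = 3 exactly.

Treewidth 3.
One optimal decomposition is:
Bags: B1 = {2, 4, 5, 6}  B2 = {2, 4, 6, 8}  B3 = {2, 3, 5, 6}  B4 = {2, 5, 6, 7}  B5 = {1, 2, 5, 7}  B6 = {1, 5, 7, 9}
Tree: B1–B2, B1–B3, B1–B4, B4–B5, B5–B6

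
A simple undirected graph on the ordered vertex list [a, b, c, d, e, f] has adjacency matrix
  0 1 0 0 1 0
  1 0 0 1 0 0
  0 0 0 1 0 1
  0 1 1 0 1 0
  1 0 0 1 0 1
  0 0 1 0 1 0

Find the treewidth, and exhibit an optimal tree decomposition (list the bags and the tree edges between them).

Each bag holds 3 vertices, so the decomposition has width 2, which upper-bounds the treewidth. For the lower bound, G contains the cycle f–c–d–e–f, so G is not a forest; only forests have treewidth ≤ 1, hence tw(G) ≥ 2. Therefore the treewidth is 2.

Treewidth 2.
One such decomposition:
Bags: B1 = {c, e, f}  B2 = {c, d, e}  B3 = {a, d, e}  B4 = {a, b, d}
Tree: B1–B2, B2–B3, B3–B4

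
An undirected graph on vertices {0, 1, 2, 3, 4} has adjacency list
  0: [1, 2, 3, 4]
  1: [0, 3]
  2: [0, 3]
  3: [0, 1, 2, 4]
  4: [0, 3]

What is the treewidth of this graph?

A width-2 tree decomposition is:
Bags: B1 = {0, 1, 3}  B2 = {0, 3, 4}  B3 = {0, 2, 3}
Tree: B1–B2, B1–B3
The largest bag has 3 vertices, giving width 2; this decomposition certifies tw(G) ≤ 2. Conversely, {0, 1, 3} is a clique of size 3, and the vertices of any clique must share a bag in every tree decomposition; so some bag has ≥ 3 vertices and tw(G) ≥ 2. Combining the bounds, tw(G) = 2.

2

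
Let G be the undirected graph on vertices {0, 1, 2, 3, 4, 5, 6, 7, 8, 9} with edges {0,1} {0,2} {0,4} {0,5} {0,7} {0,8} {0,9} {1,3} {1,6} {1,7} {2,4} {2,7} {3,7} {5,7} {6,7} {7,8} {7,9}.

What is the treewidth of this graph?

2

A width-2 tree decomposition is:
Bags: B1 = {0, 2, 7}  B2 = {0, 7, 8}  B3 = {0, 5, 7}  B4 = {0, 1, 7}  B5 = {1, 3, 7}  B6 = {1, 6, 7}  B7 = {0, 2, 4}  B8 = {0, 7, 9}
Tree: B1–B2, B2–B3, B1–B4, B4–B5, B5–B6, B1–B7, B4–B8
The largest bag has 3 vertices, giving width 2; this decomposition certifies tw(G) ≤ 2. Conversely, {0, 2, 4} is a clique of size 3, and the vertices of any clique must share a bag in every tree decomposition; so some bag has ≥ 3 vertices and tw(G) ≥ 2. Hence tw(G) = 2 exactly.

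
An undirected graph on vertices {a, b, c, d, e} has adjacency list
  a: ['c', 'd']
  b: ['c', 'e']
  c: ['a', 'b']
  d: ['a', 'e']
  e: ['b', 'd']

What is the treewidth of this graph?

2

A width-2 tree decomposition is:
Bags: B1 = {a, d, e}  B2 = {a, b, e}  B3 = {a, b, c}
Tree: B1–B2, B2–B3
Every bag has size at most 3, so the width is 3 − 1 = 2 and tw(G) ≤ 2. For the lower bound, G contains the cycle a–d–e–b–c–a, so G is not a forest; only forests have treewidth ≤ 1, hence tw(G) ≥ 2. Therefore the treewidth is 2.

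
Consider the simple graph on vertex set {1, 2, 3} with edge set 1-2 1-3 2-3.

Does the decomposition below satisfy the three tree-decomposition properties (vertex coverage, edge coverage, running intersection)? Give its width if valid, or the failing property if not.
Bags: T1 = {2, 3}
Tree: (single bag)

No — vertex 1 appears in no bag.

A tree decomposition must satisfy three properties: every vertex lies in some bag; for every edge, both endpoints lie together in some bag; and for every vertex, the bags containing it form a connected subtree. Here vertex 1 appears in no bag, so the decomposition is invalid.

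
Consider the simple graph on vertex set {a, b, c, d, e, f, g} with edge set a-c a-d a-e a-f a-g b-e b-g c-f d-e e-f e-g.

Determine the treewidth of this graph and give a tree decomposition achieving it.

Treewidth 2.
One such decomposition:
Bags: B1 = {a, e, g}  B2 = {b, e, g}  B3 = {a, e, f}  B4 = {a, c, f}  B5 = {a, d, e}
Tree: B1–B2, B1–B3, B3–B4, B3–B5

Every bag has size at most 3, so the width is 3 − 1 = 2 and tw(G) ≤ 2. Conversely, {a, d, e} is a clique of size 3, and the vertices of any clique must share a bag in every tree decomposition; so some bag has ≥ 3 vertices and tw(G) ≥ 2. Therefore the treewidth is 2.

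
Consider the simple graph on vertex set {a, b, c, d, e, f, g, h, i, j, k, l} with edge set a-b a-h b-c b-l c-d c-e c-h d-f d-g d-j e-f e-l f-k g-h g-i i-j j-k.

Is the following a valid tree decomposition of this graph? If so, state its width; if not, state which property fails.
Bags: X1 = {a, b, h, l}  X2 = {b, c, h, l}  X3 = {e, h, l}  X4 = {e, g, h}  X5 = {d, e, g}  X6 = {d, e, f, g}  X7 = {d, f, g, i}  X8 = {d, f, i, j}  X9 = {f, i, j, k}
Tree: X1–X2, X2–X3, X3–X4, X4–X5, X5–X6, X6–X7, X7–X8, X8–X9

A tree decomposition must satisfy three properties: every vertex lies in some bag; for every edge, both endpoints lie together in some bag; and for every vertex, the bags containing it form a connected subtree. Here edge (c,e) lies in no bag, so the decomposition is invalid.

No — edge (c,e) lies in no bag.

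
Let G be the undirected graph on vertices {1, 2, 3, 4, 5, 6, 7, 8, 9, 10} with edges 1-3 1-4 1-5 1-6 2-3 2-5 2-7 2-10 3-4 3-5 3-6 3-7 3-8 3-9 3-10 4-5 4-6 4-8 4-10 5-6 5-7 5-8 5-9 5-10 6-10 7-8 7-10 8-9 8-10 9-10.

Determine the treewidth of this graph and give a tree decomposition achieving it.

Treewidth 4.
One such decomposition:
Bags: B1 = {3, 4, 5, 8, 10}  B2 = {3, 5, 7, 8, 10}  B3 = {3, 4, 5, 6, 10}  B4 = {3, 5, 8, 9, 10}  B5 = {1, 3, 4, 5, 6}  B6 = {2, 3, 5, 7, 10}
Tree: B1–B2, B1–B3, B1–B4, B3–B5, B2–B6

Each bag holds 5 vertices, so the decomposition has width 4, which upper-bounds the treewidth. On the other hand G contains the 5-clique {1, 3, 4, 5, 6}. A clique must lie in a single bag of any decomposition, so no decomposition can have width below 4. Therefore the treewidth is 4.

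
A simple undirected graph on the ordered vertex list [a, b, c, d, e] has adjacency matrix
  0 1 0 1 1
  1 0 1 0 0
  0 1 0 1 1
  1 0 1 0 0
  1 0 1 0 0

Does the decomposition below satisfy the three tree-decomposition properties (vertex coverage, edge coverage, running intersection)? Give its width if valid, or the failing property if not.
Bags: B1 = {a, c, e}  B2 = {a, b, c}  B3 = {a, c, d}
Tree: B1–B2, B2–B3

Vertex coverage: the bags together contain {a, b, c, d, e}, the full vertex set. Edge coverage: each edge of G has both endpoints in at least one bag. Running intersection: for every vertex, the bags containing it form a connected subtree. All three properties hold, so this is a valid tree decomposition of width max|bag| − 1 = 2, and hence tw(G) ≤ 2.

Yes; width 2.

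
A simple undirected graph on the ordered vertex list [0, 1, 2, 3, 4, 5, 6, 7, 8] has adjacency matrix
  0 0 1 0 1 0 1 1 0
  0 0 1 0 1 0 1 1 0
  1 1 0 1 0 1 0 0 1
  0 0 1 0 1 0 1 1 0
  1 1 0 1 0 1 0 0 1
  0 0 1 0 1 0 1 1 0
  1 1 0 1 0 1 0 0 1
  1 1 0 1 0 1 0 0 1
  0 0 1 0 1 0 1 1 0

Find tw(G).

4

A width-4 tree decomposition is:
Bags: B1 = {2, 3, 4, 6, 7}  B2 = {0, 2, 4, 6, 7}  B3 = {2, 4, 6, 7, 8}  B4 = {2, 4, 5, 6, 7}  B5 = {1, 2, 4, 6, 7}
Tree: B1–B2, B2–B3, B3–B4, B4–B5
The largest bag has 5 vertices, giving width 4; this decomposition certifies tw(G) ≤ 4. For the lower bound: the 5 vertex sets {3,4}, {0,6}, {7,8}, {2}, {5} are disjoint, each induces a connected subgraph, and every pair is joined by at least one edge of G. Contracting each set to a single vertex therefore yields K_{5} as a minor, and since treewidth is minor-monotone, tw(G) ≥ tw(K_{5}) = 4. The upper and lower bounds meet at 4, so that is the treewidth.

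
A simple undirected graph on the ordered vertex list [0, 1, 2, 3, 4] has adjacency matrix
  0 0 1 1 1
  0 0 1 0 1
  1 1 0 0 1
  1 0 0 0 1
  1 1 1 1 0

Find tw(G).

2

A width-2 tree decomposition is:
Bags: B1 = {0, 3, 4}  B2 = {0, 2, 4}  B3 = {1, 2, 4}
Tree: B1–B2, B2–B3
The largest bag has 3 vertices, giving width 2; this decomposition certifies tw(G) ≤ 2. For the lower bound, the 3 vertices {0, 2, 4} are pairwise adjacent, and any tree decomposition puts a clique entirely inside one bag — forcing width ≥ 2. Therefore the treewidth is 2.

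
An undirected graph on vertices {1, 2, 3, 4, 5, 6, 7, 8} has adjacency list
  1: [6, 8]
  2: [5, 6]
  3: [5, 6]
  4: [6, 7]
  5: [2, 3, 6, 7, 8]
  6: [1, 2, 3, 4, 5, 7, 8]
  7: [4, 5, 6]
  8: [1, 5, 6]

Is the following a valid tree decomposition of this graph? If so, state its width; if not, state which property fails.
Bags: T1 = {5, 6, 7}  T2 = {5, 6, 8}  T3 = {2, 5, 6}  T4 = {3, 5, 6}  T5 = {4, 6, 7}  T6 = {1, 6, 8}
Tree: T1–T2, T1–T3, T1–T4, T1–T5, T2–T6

Yes; width 2.

Checking the three conditions: (i) the bags cover all of {1, 2, 3, 4, 5, 6, 7, 8}; (ii) for each edge, some bag contains both endpoints; (iii) the bags containing any fixed vertex form a subtree. All hold, so the decomposition is valid with width 3 − 1 = 2.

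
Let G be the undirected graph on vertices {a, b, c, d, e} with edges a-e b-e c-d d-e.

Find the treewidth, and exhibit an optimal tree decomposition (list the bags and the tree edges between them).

Treewidth 1.
One such decomposition:
Bags: B1 = {d, e}  B2 = {b, e}  B3 = {a, e}  B4 = {c, d}
Tree: B1–B2, B1–B3, B1–B4

The largest bag has 2 vertices, giving width 1; this decomposition certifies tw(G) ≤ 1. G has an edge, so its treewidth is at least 1. Hence tw(G) = 1 exactly.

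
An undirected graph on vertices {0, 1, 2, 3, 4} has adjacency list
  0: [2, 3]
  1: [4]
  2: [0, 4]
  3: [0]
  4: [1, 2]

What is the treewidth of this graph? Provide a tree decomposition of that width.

Each bag holds 2 vertices, so the decomposition has width 1, which upper-bounds the treewidth. G has an edge, so its treewidth is at least 1. The upper and lower bounds meet at 1, so that is the treewidth.

Treewidth 1.
One optimal decomposition is:
Bags: B1 = {0, 3}  B2 = {0, 2}  B3 = {2, 4}  B4 = {1, 4}
Tree: B1–B2, B2–B3, B3–B4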